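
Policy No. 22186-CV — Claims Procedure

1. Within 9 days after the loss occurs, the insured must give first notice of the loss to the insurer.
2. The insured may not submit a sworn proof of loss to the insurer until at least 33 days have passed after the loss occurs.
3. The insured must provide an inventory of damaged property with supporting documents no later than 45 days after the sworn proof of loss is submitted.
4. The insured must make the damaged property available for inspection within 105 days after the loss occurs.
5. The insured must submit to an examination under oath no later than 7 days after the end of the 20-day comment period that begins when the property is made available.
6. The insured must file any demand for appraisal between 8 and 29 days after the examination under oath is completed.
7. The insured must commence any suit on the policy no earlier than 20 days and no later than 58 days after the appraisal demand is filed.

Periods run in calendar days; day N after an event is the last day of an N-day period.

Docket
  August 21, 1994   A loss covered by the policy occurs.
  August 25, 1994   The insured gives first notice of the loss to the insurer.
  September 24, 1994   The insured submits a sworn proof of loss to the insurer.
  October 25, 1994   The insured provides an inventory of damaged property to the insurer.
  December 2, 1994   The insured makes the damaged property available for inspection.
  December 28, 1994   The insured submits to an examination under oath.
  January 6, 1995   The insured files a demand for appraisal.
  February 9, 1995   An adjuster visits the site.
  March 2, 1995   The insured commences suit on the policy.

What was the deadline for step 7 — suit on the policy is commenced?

March 5, 1995

Step 7 runs from January 6, 1995, when the appraisal demand is filed. The window is 20–58 days after January 6, 1995; it closes on March 5, 1995.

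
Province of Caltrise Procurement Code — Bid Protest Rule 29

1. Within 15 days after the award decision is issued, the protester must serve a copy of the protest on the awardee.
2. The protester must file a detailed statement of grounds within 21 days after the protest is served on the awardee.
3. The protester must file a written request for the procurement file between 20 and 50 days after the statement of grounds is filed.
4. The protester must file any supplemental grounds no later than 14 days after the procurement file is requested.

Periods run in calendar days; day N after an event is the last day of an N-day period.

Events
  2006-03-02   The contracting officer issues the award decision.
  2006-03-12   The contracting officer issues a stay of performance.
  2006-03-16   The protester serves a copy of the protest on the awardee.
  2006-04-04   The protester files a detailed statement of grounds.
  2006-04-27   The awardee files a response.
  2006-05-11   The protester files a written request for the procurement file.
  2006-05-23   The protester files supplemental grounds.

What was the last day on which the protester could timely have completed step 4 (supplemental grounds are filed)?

Step 4 runs from 2006-05-11, when the procurement file is requested. 14 days after 2006-05-11 is 2006-05-25.

2006-05-25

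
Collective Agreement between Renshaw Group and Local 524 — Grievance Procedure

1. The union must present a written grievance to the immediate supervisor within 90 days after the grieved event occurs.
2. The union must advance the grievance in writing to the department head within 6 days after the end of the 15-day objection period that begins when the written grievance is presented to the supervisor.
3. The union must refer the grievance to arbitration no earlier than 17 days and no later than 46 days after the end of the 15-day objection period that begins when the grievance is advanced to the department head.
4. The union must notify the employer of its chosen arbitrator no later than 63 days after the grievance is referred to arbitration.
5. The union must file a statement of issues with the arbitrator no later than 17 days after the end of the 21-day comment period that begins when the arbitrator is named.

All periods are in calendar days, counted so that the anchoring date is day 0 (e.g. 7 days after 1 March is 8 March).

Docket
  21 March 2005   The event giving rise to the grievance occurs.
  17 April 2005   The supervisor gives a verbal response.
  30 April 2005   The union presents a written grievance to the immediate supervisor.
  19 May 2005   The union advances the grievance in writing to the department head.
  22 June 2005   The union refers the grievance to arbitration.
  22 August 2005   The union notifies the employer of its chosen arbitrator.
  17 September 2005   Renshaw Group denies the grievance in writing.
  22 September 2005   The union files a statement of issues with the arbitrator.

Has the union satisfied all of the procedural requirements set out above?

(1) due by 21 March 2005 + 90 days = 19 June 2005; done 30 April 2005 — timely.
(2) due by 15 May 2005 + 6 days = 21 May 2005; done 19 May 2005 — timely.
(3) the permitted window runs from 3 June 2005 + 17 = 20 June 2005 to 3 June 2005 + 46 = 19 July 2005; done 22 June 2005, which is between those dates.
(4) due by 22 June 2005 + 63 days = 24 August 2005; 22 August 2005 is within that limit.
(5) due by 12 September 2005 + 17 days = 29 September 2005; done 22 September 2005 — timely.

Yes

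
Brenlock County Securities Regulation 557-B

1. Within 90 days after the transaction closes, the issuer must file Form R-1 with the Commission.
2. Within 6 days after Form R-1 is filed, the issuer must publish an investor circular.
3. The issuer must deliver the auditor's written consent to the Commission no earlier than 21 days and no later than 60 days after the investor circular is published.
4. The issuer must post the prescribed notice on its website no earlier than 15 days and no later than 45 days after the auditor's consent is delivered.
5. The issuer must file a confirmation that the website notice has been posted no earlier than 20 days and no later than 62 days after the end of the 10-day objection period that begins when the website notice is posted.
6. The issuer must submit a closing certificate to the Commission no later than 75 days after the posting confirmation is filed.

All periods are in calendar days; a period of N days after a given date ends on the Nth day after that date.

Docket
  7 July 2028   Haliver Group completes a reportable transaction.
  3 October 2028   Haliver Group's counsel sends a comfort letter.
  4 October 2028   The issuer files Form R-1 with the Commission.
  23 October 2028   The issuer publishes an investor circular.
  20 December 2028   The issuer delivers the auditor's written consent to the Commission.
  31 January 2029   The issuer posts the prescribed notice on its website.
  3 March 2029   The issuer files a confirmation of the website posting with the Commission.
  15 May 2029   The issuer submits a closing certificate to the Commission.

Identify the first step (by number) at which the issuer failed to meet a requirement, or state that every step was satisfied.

Step 2

(1) due by 7 July 2028 + 90 days = 5 October 2028; done 4 October 2028 — timely.
(2) due by 4 October 2028 + 6 days = 10 October 2028; done 23 October 2028 — 13 days late.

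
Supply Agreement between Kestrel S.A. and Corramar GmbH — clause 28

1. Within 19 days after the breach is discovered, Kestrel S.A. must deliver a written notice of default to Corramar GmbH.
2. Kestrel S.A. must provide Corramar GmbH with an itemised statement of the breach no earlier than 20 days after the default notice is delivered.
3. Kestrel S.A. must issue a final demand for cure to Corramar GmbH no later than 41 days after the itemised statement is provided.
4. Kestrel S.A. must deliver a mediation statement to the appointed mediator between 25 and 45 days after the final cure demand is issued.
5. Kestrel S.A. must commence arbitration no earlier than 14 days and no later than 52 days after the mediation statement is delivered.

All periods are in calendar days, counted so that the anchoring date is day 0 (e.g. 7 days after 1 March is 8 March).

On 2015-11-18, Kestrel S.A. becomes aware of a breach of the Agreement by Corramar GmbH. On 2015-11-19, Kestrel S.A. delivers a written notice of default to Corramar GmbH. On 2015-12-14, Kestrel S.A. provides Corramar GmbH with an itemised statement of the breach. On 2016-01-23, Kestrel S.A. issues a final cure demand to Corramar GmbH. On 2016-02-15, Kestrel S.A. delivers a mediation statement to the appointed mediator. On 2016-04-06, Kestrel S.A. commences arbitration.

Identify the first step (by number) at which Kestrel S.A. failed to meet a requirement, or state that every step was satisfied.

Step 4

Step 1 — counting 19 days from 2015-11-18 (when the breach is discovered) gives a deadline of 2015-12-07; completed 2015-11-19, before the deadline.
Step 2 — must wait 20 days from 2015-11-19 (when the default notice is delivered), so not before 2015-12-09; done 2015-12-14 — permitted.
Step 3 — counting 41 days from 2015-12-14 (when the itemised statement is provided) gives a deadline of 2016-01-24; 2016-01-23 is within that limit.
Step 4 — 25 and 45 days from 2016-01-23 (when the final cure demand is issued) are 2016-02-17 and 2016-03-08 respectively; done 2016-02-15 — 2 days before the window opened.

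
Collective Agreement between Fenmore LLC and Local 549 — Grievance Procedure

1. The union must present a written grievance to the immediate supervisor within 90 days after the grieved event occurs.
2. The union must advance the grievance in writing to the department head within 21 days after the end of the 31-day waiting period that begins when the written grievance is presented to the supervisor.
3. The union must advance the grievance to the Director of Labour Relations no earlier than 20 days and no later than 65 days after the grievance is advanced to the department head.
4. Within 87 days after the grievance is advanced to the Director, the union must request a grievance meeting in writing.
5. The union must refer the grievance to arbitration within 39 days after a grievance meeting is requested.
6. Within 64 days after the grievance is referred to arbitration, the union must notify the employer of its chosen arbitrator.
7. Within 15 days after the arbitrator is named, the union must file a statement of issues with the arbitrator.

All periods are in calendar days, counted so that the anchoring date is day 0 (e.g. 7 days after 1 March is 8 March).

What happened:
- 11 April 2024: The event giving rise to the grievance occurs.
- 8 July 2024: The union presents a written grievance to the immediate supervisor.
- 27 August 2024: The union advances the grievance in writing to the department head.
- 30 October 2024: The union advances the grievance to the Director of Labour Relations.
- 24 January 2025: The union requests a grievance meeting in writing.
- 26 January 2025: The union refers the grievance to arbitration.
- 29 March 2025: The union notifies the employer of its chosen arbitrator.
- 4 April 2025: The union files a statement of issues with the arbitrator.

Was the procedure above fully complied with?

Yes

(1) due by 11 April 2024 + 90 days = 10 July 2024; completed 8 July 2024, before the deadline.
(2) due by 8 August 2024 + 21 days = 29 August 2024; done 27 August 2024 — timely.
(3) the permitted window runs from 27 August 2024 + 20 = 16 September 2024 to 27 August 2024 + 65 = 31 October 2024; done 30 October 2024 — within the window.
(4) due by 30 October 2024 + 87 days = 25 January 2025; completed 24 January 2025, before the deadline.
(5) due by 24 January 2025 + 39 days = 4 March 2025; completed 26 January 2025, before the deadline.
(6) due by 26 January 2025 + 64 days = 31 March 2025; 29 March 2025 is within that limit.
(7) due by 29 March 2025 + 15 days = 13 April 2025; done 4 April 2025 — timely.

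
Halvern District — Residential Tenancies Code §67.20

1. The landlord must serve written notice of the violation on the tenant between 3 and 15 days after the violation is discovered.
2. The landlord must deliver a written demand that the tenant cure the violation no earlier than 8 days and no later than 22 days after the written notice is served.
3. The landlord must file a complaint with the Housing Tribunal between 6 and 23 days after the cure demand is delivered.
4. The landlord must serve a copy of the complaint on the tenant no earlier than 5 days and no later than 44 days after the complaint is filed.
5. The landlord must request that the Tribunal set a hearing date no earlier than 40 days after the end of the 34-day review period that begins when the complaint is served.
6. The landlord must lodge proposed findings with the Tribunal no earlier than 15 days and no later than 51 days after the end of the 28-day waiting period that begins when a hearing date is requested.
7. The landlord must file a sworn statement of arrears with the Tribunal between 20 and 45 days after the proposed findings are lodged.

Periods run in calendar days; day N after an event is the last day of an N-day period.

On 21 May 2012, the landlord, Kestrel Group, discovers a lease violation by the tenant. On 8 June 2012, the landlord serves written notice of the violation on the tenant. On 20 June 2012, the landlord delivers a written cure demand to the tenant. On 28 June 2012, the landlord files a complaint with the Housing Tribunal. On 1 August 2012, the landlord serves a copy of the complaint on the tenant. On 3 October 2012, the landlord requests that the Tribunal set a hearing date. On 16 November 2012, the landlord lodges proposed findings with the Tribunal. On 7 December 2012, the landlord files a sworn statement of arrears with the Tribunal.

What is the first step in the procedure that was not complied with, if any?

Step 1

(1) the permitted window runs from 21 May 2012 + 3 = 24 May 2012 to 21 May 2012 + 15 = 5 June 2012; done 8 June 2012 — 3 days after the window closed.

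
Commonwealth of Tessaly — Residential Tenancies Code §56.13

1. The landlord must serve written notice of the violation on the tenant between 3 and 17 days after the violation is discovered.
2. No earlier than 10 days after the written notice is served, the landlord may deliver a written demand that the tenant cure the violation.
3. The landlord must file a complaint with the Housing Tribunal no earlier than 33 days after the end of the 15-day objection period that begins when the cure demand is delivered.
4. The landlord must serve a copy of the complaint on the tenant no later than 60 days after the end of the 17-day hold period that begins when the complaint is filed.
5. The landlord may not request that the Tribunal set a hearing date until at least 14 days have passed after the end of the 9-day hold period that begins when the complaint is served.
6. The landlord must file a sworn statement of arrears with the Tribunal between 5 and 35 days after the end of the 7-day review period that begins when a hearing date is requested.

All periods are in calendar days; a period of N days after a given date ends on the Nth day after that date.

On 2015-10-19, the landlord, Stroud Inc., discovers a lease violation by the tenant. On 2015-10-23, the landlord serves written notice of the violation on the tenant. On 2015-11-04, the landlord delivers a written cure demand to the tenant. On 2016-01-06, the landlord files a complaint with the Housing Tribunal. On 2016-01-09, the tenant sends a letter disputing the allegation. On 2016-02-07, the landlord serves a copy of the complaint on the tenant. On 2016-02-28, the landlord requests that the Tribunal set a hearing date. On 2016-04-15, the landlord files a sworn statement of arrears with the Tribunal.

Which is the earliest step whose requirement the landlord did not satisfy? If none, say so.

Step 5

(1) the permitted window runs from 2015-10-19 + 3 = 2015-10-22 to 2015-10-19 + 17 = 2015-11-05; done 2015-10-23, which is between those dates.
(2) permitted from 2015-10-23 + 10 days = 2015-11-02 onward; done 2015-11-04 — permitted.
(3) permitted from 2015-11-19 + 33 days = 2015-12-22 onward; done 2016-01-06 — permitted.
(4) due by 2016-01-23 + 60 days = 2016-03-23; completed 2016-02-07, before the deadline.
(5) permitted from 2016-02-16 + 14 days = 2016-03-01 onward; acted on 2016-02-28, 2 days prematurely.
No need to go further; step 5 was not satisfied.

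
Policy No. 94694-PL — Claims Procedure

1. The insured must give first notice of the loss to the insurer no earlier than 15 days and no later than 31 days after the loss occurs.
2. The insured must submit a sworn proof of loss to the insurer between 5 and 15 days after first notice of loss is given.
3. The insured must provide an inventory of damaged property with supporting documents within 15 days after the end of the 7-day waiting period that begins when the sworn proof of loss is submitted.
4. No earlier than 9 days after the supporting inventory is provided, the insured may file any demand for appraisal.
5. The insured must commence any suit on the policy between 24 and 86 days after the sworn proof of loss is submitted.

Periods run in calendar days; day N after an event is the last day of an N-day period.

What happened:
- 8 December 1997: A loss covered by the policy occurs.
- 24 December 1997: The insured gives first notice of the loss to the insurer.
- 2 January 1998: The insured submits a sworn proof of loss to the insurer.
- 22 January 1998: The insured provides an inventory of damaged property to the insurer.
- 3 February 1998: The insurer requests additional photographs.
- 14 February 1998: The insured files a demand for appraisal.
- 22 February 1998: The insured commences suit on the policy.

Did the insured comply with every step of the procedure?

Yes

(1) the permitted window runs from 8 December 1997 + 15 = 23 December 1997 to 8 December 1997 + 31 = 8 January 1998; done 24 December 1997, which is between those dates.
(2) the permitted window runs from 24 December 1997 + 5 = 29 December 1997 to 24 December 1997 + 15 = 8 January 1998; done 2 January 1998, which is between those dates.
(3) due by 9 January 1998 + 15 days = 24 January 1998; 22 January 1998 is within that limit.
(4) permitted from 22 January 1998 + 9 days = 31 January 1998 onward; done 14 February 1998 — permitted.
(5) the permitted window runs from 2 January 1998 + 24 = 26 January 1998 to 2 January 1998 + 86 = 29 March 1998; 22 February 1998 falls inside that range.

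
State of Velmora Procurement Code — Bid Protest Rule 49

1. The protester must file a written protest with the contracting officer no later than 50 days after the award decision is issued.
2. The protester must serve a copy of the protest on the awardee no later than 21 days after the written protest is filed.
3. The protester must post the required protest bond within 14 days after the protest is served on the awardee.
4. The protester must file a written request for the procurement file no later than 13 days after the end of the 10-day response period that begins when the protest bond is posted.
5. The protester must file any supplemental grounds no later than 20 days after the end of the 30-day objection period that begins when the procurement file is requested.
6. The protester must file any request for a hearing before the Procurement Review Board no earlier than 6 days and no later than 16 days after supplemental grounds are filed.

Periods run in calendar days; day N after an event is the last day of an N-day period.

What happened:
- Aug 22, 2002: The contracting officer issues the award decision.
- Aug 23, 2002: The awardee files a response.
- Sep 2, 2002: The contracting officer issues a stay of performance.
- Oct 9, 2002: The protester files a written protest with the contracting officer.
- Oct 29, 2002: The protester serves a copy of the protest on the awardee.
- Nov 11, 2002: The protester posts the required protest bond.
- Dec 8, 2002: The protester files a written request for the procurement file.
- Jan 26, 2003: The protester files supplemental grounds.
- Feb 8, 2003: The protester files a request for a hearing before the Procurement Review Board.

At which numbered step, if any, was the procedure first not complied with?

Step 4

Step 1 — counting 50 days from Aug 22, 2002 (when the award decision is issued) gives a deadline of Oct 11, 2002; completed Oct 9, 2002, before the deadline.
Step 2 — counting 21 days from Oct 9, 2002 (when the written protest is filed) gives a deadline of Oct 30, 2002; Oct 29, 2002 is within that limit.
Step 3 — counting 14 days from Oct 29, 2002 (when the protest is served on the awardee) gives a deadline of Nov 12, 2002; completed Nov 11, 2002, before the deadline.
Step 4 — counting 13 days from Nov 21, 2002 (end of the 10-day response period, which began when the protest bond is posted on Nov 11, 2002) gives a deadline of Dec 4, 2002; not done until Dec 8, 2002, 4 days after the deadline.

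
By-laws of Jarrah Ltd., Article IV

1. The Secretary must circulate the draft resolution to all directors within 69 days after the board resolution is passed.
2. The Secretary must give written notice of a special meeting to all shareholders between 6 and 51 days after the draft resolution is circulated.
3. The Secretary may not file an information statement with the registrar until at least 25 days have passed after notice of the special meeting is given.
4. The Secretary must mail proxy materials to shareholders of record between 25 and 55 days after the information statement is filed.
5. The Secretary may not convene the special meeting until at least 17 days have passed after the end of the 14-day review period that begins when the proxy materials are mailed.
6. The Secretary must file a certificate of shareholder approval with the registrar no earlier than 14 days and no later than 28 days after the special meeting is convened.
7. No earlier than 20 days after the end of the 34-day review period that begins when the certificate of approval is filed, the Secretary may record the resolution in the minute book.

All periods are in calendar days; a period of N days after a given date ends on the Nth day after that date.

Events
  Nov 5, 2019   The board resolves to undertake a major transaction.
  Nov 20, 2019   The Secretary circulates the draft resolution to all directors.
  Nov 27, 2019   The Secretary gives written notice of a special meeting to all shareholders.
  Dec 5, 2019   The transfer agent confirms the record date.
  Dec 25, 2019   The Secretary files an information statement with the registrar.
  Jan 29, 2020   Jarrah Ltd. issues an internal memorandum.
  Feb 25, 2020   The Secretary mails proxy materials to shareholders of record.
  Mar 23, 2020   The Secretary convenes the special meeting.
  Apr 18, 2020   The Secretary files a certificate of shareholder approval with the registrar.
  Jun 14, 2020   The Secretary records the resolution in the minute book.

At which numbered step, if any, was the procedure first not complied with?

Step 1: 69 days after Nov 5, 2019 (when the board resolution is passed) is Jan 13, 2020; Nov 20, 2019 is within that limit.
Step 2: the window is 6–51 days after Nov 20, 2019 (when the draft resolution is circulated), so Nov 26, 2019 through Jan 10, 2020; done Nov 27, 2019, which is between those dates.
Step 3: the earliest permitted date is 25 days after Nov 27, 2019 (when notice of the special meeting is given), i.e. Dec 22, 2019; done Dec 25, 2019 — permitted.
Step 4: the window is 25–55 days after Dec 25, 2019 (when the information statement is filed), so Jan 19, 2020 through Feb 18, 2020; done Feb 25, 2020 — 7 days after the window closed.
No need to go further; step 4 was not satisfied.

Step 4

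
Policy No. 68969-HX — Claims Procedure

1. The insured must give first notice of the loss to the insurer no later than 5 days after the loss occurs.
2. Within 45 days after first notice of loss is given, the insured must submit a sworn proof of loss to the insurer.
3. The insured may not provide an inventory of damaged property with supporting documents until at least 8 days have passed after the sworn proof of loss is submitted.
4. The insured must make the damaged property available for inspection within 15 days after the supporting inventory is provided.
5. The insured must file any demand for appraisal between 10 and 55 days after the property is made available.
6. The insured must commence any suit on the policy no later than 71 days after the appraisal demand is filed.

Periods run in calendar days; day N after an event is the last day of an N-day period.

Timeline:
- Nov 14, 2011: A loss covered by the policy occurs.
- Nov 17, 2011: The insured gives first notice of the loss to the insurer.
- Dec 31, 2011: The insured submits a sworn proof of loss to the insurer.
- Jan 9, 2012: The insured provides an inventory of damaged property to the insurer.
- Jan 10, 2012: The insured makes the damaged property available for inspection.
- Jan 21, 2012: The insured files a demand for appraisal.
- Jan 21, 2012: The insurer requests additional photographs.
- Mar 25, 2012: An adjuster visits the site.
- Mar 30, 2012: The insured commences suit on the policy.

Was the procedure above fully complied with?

(1) due by Nov 14, 2011 + 5 days = Nov 19, 2011; done Nov 17, 2011 — timely.
(2) due by Nov 17, 2011 + 45 days = Jan 1, 2012; Dec 31, 2011 is within that limit.
(3) permitted from Dec 31, 2011 + 8 days = Jan 8, 2012 onward; done Jan 9, 2012, after the minimum wait.
(4) due by Jan 9, 2012 + 15 days = Jan 24, 2012; Jan 10, 2012 is within that limit.
(5) the permitted window runs from Jan 10, 2012 + 10 = Jan 20, 2012 to Jan 10, 2012 + 55 = Mar 5, 2012; done Jan 21, 2012, which is between those dates.
(6) due by Jan 21, 2012 + 71 days = Apr 1, 2012; Mar 30, 2012 is within that limit.

Yes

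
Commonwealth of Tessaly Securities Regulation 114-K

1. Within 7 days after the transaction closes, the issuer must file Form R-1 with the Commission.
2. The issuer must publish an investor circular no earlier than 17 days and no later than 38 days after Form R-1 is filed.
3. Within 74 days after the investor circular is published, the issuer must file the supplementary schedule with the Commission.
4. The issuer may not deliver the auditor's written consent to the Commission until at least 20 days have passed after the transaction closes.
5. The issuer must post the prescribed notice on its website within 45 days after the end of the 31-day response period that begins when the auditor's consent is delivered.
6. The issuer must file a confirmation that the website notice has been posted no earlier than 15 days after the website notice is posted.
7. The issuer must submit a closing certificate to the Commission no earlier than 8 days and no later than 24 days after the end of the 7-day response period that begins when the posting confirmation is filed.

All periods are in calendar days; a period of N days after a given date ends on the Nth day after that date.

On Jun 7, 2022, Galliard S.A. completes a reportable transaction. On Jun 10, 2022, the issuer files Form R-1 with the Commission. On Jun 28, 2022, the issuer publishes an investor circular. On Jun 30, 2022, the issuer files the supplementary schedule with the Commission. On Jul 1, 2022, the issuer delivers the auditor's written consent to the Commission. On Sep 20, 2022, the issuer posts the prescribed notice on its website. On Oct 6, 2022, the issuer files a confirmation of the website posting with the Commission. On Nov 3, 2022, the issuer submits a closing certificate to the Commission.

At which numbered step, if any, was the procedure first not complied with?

Step 1 — counting 7 days from Jun 7, 2022 (when the transaction closes) gives a deadline of Jun 14, 2022; done Jun 10, 2022 — timely.
Step 2 — 17 and 38 days from Jun 10, 2022 (when Form R-1 is filed) are Jun 27, 2022 and Jul 18, 2022 respectively; done Jun 28, 2022, which is between those dates.
Step 3 — counting 74 days from Jun 28, 2022 (when the investor circular is published) gives a deadline of Sep 10, 2022; completed Jun 30, 2022, before the deadline.
Step 4 — must wait 20 days from Jun 7, 2022 (when the transaction closes), so not before Jun 27, 2022; Jul 1, 2022 is on or after that date.
Step 5 — counting 45 days from Aug 1, 2022 (end of the 31-day response period, which began when the auditor's consent is delivered on Jul 1, 2022) gives a deadline of Sep 15, 2022; Sep 20, 2022 misses that deadline by 5 days.

Step 5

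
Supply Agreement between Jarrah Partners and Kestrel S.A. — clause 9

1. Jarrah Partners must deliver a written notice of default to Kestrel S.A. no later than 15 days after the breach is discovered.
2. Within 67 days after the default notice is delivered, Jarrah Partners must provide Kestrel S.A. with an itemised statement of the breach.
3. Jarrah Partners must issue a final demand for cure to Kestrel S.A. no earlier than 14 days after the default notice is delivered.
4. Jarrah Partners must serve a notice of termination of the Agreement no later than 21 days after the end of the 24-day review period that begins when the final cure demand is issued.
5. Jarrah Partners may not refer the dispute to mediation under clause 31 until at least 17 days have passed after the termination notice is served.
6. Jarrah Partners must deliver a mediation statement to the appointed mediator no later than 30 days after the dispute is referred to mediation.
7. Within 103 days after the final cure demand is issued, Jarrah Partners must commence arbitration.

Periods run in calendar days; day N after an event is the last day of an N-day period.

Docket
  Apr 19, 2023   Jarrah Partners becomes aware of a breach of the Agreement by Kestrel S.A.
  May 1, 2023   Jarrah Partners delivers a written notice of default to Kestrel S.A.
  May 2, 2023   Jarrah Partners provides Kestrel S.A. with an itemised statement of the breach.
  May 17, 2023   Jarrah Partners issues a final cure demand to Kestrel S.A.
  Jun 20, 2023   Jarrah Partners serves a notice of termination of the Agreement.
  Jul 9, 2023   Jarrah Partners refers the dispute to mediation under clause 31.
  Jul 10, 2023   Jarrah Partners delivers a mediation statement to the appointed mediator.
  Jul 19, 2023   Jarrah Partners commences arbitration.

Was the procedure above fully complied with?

Yes

Step 1: 15 days after Apr 19, 2023 (when the breach is discovered) is May 4, 2023; done May 1, 2023 — timely.
Step 2: 67 days after May 1, 2023 (when the default notice is delivered) is Jul 7, 2023; completed May 2, 2023, before the deadline.
Step 3: the earliest permitted date is 14 days after May 1, 2023 (when the default notice is delivered), i.e. May 15, 2023; May 17, 2023 is on or after that date.
Step 4: 21 days after Jun 10, 2023 (end of the 24-day review period, which began when the final cure demand is issued on May 17, 2023) is Jul 1, 2023; done Jun 20, 2023 — timely.
Step 5: the earliest permitted date is 17 days after Jun 20, 2023 (when the termination notice is served), i.e. Jul 7, 2023; Jul 9, 2023 is on or after that date.
Step 6: 30 days after Jul 9, 2023 (when the dispute is referred to mediation) is Aug 8, 2023; completed Jul 10, 2023, before the deadline.
Step 7: 103 days after May 17, 2023 (when the final cure demand is issued) is Aug 28, 2023; done Jul 19, 2023 — timely.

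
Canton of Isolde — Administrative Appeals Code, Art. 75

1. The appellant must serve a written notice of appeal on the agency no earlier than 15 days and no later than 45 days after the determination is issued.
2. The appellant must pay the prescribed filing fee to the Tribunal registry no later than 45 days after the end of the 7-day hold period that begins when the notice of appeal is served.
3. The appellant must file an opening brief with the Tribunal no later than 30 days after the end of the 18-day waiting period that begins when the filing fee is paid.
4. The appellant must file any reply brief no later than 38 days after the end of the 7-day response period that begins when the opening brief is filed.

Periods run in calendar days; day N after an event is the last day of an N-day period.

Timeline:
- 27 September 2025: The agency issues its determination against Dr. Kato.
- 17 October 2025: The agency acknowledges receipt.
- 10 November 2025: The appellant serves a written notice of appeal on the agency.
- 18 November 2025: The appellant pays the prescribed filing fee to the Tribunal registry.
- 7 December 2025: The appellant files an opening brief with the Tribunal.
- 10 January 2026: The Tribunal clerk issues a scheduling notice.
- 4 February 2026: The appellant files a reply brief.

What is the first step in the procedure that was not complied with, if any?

Step 1: the window is 15–45 days after 27 September 2025 (when the determination is issued), so 12 October 2025 through 11 November 2025; done 10 November 2025, which is between those dates.
Step 2: 45 days after 17 November 2025 (end of the 7-day hold period, which began when the notice of appeal is served on 10 November 2025) is 1 January 2026; done 18 November 2025 — timely.
Step 3: 30 days after 6 December 2025 (end of the 18-day waiting period, which began when the filing fee is paid on 18 November 2025) is 5 January 2026; 7 December 2025 is within that limit.
Step 4: 38 days after 14 December 2025 (end of the 7-day response period, which began when the opening brief is filed on 7 December 2025) is 21 January 2026; not done until 4 February 2026, 14 days after the deadline.
No need to go further; step 4 was not satisfied.

Step 4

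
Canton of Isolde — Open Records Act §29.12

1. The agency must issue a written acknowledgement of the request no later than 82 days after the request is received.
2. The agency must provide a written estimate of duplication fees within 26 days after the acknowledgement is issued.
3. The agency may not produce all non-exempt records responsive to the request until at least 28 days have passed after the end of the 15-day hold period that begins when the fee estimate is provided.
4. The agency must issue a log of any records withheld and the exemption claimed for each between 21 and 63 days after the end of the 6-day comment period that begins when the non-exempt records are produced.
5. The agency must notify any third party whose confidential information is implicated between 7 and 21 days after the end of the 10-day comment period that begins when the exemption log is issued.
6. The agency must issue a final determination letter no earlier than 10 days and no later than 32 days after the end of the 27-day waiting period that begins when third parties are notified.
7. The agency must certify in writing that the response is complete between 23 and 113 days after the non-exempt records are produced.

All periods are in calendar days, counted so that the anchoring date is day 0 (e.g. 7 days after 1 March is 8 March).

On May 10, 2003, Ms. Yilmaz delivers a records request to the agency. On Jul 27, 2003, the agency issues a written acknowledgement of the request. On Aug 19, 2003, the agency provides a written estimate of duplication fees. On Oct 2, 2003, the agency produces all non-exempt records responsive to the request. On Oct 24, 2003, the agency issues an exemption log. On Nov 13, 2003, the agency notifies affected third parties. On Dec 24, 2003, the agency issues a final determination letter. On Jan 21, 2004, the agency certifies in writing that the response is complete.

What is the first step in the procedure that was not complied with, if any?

(1) due by May 10, 2003 + 82 days = Jul 31, 2003; Jul 27, 2003 is within that limit.
(2) due by Jul 27, 2003 + 26 days = Aug 22, 2003; completed Aug 19, 2003, before the deadline.
(3) permitted from Sep 3, 2003 + 28 days = Oct 1, 2003 onward; done Oct 2, 2003 — permitted.
(4) the permitted window runs from Oct 8, 2003 + 21 = Oct 29, 2003 to Oct 8, 2003 + 63 = Dec 10, 2003; Oct 24, 2003 is 5 days too early.

Step 4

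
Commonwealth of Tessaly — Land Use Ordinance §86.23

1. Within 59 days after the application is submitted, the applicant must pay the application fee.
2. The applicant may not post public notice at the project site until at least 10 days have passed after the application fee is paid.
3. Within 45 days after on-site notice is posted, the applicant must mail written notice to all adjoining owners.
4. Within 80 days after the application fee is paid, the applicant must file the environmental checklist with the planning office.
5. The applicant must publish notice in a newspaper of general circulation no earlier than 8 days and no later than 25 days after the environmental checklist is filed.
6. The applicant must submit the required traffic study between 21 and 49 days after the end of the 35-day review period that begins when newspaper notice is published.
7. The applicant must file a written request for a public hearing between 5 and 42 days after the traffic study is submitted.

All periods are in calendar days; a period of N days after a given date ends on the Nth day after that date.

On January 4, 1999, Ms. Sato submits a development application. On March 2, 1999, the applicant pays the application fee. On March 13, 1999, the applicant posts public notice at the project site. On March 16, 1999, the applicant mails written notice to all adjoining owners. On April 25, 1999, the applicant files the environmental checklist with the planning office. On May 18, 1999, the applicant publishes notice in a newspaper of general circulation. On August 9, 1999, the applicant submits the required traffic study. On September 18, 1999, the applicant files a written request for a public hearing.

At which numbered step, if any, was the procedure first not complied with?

None — every step was satisfied

(1) due by January 4, 1999 + 59 days = March 4, 1999; done March 2, 1999 — timely.
(2) permitted from March 2, 1999 + 10 days = March 12, 1999 onward; done March 13, 1999 — permitted.
(3) due by March 13, 1999 + 45 days = April 27, 1999; completed March 16, 1999, before the deadline.
(4) due by March 2, 1999 + 80 days = May 21, 1999; completed April 25, 1999, before the deadline.
(5) the permitted window runs from April 25, 1999 + 8 = May 3, 1999 to April 25, 1999 + 25 = May 20, 1999; done May 18, 1999 — within the window.
(6) the permitted window runs from June 22, 1999 + 21 = July 13, 1999 to June 22, 1999 + 49 = August 10, 1999; August 9, 1999 falls inside that range.
(7) the permitted window runs from August 9, 1999 + 5 = August 14, 1999 to August 9, 1999 + 42 = September 20, 1999; September 18, 1999 falls inside that range.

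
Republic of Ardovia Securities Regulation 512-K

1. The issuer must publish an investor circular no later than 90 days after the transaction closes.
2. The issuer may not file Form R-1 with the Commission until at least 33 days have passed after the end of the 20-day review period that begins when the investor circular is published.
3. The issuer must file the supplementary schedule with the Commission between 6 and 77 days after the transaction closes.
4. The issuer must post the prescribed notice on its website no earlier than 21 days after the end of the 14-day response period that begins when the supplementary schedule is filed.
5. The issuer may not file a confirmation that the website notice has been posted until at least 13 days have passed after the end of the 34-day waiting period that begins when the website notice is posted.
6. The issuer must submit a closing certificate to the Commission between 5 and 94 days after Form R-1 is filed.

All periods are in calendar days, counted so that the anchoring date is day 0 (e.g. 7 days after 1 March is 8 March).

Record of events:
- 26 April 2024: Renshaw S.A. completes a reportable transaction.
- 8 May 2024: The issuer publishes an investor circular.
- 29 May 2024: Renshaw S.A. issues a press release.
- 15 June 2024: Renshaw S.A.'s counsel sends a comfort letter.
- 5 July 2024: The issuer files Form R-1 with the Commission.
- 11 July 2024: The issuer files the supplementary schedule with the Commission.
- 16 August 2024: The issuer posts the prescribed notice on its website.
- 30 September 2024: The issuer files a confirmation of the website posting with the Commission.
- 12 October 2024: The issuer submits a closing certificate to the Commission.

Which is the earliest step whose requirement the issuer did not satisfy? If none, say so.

Step 1 — counting 90 days from 26 April 2024 (when the transaction closes) gives a deadline of 25 July 2024; done 8 May 2024 — timely.
Step 2 — must wait 33 days from 28 May 2024 (end of the 20-day review period, which began when the investor circular is published on 8 May 2024), so not before 30 June 2024; 5 July 2024 is on or after that date.
Step 3 — 6 and 77 days from 26 April 2024 (when the transaction closes) are 2 May 2024 and 12 July 2024 respectively; done 11 July 2024 — within the window.
Step 4 — must wait 21 days from 25 July 2024 (end of the 14-day response period, which began when the supplementary schedule is filed on 11 July 2024), so not before 15 August 2024; done 16 August 2024, after the minimum wait.
Step 5 — must wait 13 days from 19 September 2024 (end of the 34-day waiting period, which began when the website notice is posted on 16 August 2024), so not before 2 October 2024; done 30 September 2024 — 2 days too early.

Step 5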